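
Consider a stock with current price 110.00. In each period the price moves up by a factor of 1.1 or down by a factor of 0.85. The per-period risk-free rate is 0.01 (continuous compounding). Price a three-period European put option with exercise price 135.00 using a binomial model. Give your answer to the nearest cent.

23.92

Risk-neutral probability p = (e^0.01 − 0.85)/(1.1 − 0.85) = 0.1601/0.2500 = 0.6402
Terminal stock prices: S_uuu = 146.4, S_uud = 113.1, S_udd = 87.42, S_ddd = 67.55
Terminal payoffs (K − S): max(-11.41, 0) = 0, max(21.86, 0) = 21.86, max(47.58, 0) = 47.58, max(67.45, 0) = 67.45
Node uu (S = 133.1): V_uu = e^(−0.01)·[0.6402·0.0000 + 0.3598·21.8650] = 7.7887
Node ud (S = 102.9): V_ud = e^(−0.01)·[0.6402·21.8650 + 0.3598·47.5775] = 30.8067
Node dd (S = 79.47): V_dd = e^(−0.01)·[0.6402·47.5775 + 0.3598·67.4463] = 54.1817
Node u (S = 121): V_u = e^(−0.01)·[0.6402·7.7887 + 0.3598·30.8067] = 15.9107
Node d (S = 93.5): V_d = e^(−0.01)·[0.6402·30.8067 + 0.3598·54.1817] = 38.8268
Node 0 (S = 110): V_0 = e^(−0.01)·[0.6402·15.9107 + 0.3598·38.8268] = 23.9155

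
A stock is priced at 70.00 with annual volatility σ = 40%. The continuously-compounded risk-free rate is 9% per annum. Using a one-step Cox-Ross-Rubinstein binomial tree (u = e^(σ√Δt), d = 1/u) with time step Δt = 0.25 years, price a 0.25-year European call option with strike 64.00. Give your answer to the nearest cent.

CRR parameters: u = e^(σ√Δt) = e^(0.4·√0.25) = 1.2214, d = 1/u = 0.8187
Per-period rate: rΔt = 0.09·0.25 = 0.0225, so R = e^0.0225 = 1.0228
Risk-neutral probability p = (e^0.0225 − 0.8187)/(1.2214 − 0.8187) = 0.2040/0.4027 = 0.5067
Terminal stock prices: S_u = 85.5, S_d = 57.31
Terminal payoffs (S − K): max(21.5, 0) = 21.5, max(-6.689, 0) = 0
Node 0 (S = 70): V_0 = e^(−0.0225)·[0.5067·21.4982 + 0.4933·0.0000] = 10.6503

10.65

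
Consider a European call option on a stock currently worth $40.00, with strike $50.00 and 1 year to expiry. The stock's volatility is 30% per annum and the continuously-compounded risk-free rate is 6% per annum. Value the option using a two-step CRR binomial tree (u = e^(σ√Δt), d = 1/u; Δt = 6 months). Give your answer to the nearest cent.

$2.82

CRR parameters: u = e^(σ√Δt) = e^(0.3·√0.5) = 1.2363, d = 1/u = 0.8089
Per-period rate: rΔt = 0.06·0.5 = 0.03, so R = e^0.03 = 1.0305
Risk-neutral probability p = (e^0.03 − 0.8089)/(1.2363 − 0.8089) = 0.2216/0.4275 = 0.5184
Terminal stock prices: S_uu = 61.14, S_ud = 40, S_dd = 26.17
Terminal payoffs (S − K): max(11.14, 0) = 11.14, max(-10, 0) = 0, max(-23.83, 0) = 0
Node u (S = 49.45): V_u = e^(−0.03)·[0.5184·11.1386 + 0.4816·0.0000] = 5.6037
Node d (S = 32.35): V_d = e^(−0.03)·[0.5184·0.0000 + 0.4816·0.0000] = 0.0000
Node 0 (S = 40): V_0 = e^(−0.03)·[0.5184·5.6037 + 0.4816·0.0000] = 2.8192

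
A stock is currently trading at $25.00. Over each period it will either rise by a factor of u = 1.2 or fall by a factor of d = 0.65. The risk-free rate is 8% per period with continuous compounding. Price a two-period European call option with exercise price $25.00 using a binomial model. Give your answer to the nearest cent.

$5.82

Risk-neutral probability p = (e^0.08 − 0.65)/(1.2 − 0.65) = 0.4333/0.5500 = 0.7878
Terminal stock prices: S_uu = 36, S_ud = 19.5, S_dd = 10.56
Terminal payoffs (S − K): max(11, 0) = 11, max(-5.5, 0) = 0, max(-14.44, 0) = 0
Node u (S = 30): V_u = e^(−0.08)·[0.7878·11.0000 + 0.2122·0.0000] = 7.9995
Node d (S = 16.25): V_d = e^(−0.08)·[0.7878·0.0000 + 0.2122·0.0000] = 0.0000
Node 0 (S = 25): V_0 = e^(−0.08)·[0.7878·7.9995 + 0.2122·0.0000] = 5.8174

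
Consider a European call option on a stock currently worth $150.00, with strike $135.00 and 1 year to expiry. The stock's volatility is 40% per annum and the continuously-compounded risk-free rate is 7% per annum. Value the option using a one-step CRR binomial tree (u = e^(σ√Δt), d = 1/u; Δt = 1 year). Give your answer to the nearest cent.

$40.52

CRR parameters: u = e^(σ√Δt) = e^(0.4·√1) = 1.4918, d = 1/u = 0.6703
Per-period rate: rΔt = 0.07·1 = 0.07, so R = e^0.07 = 1.0725
Risk-neutral probability p = (e^0.07 − 0.6703)/(1.4918 − 0.6703) = 0.4022/0.8215 = 0.4896
Terminal stock prices: S_u = 223.8, S_d = 100.5
Terminal payoffs (S − K): max(88.77, 0) = 88.77, max(-34.45, 0) = 0
Node 0 (S = 150): V_0 = e^(−0.07)·[0.4896·88.7737 + 0.5104·0.0000] = 40.5231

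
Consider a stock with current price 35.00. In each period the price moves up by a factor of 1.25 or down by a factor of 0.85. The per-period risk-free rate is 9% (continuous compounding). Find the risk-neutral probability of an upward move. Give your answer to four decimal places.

p = 0.6104

Risk-neutral probability p = (e^0.09 − 0.85)/(1.25 − 0.85) = 0.2442/0.4000 = 0.6104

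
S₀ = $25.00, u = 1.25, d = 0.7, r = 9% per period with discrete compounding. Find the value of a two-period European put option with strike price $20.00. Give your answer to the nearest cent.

Risk-neutral probability p = (1 + 0.09 − 0.7)/(1.25 − 0.7) = 0.3900/0.5500 = 0.7091
Terminal stock prices: S_uu = 39.06, S_ud = 21.88, S_dd = 12.25
Terminal payoffs (K − S): max(-19.06, 0) = 0, max(-1.875, 0) = 0, max(7.75, 0) = 7.75
Node u (S = 31.25): V_u = 1/1.09·[0.7091·0.0000 + 0.2909·0.0000] = 0.0000
Node d (S = 17.5): V_d = 1/1.09·[0.7091·0.0000 + 0.2909·7.7500] = 2.0684
Node 0 (S = 25): V_0 = 1/1.09·[0.7091·0.0000 + 0.2909·2.0684] = 0.5520

$0.55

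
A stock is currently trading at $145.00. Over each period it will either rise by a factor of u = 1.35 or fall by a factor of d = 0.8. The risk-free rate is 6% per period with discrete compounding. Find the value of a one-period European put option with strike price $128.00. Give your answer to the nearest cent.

$5.97

Risk-neutral probability p = (1 + 0.06 − 0.8)/(1.35 − 0.8) = 0.2600/0.5500 = 0.4727
Terminal stock prices: S_u = 195.8, S_d = 116
Terminal payoffs (K − S): max(-67.75, 0) = 0, max(12, 0) = 12
Node 0 (S = 145): V_0 = 1/1.06·[0.4727·0.0000 + 0.5273·12.0000] = 5.9691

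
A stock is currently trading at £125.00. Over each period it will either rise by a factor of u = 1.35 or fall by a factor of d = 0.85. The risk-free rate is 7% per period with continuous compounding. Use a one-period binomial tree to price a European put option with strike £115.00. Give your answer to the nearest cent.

Risk-neutral probability p = (e^0.07 − 0.85)/(1.35 − 0.85) = 0.2225/0.5000 = 0.4450
Terminal stock prices: S_u = 168.8, S_d = 106.2
Terminal payoffs (K − S): max(-53.75, 0) = 0, max(8.75, 0) = 8.75
Node 0 (S = 125): V_0 = e^(−0.07)·[0.4450·0.0000 + 0.5550·8.7500] = 4.5278

£4.53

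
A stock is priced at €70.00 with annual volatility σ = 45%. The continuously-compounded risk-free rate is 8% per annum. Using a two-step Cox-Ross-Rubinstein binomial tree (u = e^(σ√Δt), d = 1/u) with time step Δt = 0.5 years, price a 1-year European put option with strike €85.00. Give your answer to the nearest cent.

CRR parameters: u = e^(σ√Δt) = e^(0.45·√0.5) = 1.3746, d = 1/u = 0.7275
Per-period rate: rΔt = 0.08·0.5 = 0.04, so R = e^0.04 = 1.0408
Risk-neutral probability p = (e^0.04 − 0.7275)/(1.3746 − 0.7275) = 0.3134/0.6472 = 0.4842
Terminal stock prices: S_uu = 132.3, S_ud = 70, S_dd = 37.04
Terminal payoffs (K − S): max(-47.28, 0) = 0, max(15, 0) = 15, max(47.96, 0) = 47.96
Node u (S = 96.23): V_u = e^(−0.04)·[0.4842·0.0000 + 0.5158·15.0000] = 7.4340
Node d (S = 50.92): V_d = e^(−0.04)·[0.4842·15.0000 + 0.5158·47.9563] = 30.7450
Node 0 (S = 70): V_0 = e^(−0.04)·[0.4842·7.4340 + 0.5158·30.7450] = 18.6955

€18.70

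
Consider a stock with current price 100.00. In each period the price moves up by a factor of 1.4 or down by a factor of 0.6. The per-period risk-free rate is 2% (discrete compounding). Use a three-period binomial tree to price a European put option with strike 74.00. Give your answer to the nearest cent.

Risk-neutral probability p = (1 + 0.02 − 0.6)/(1.4 − 0.6) = 0.4200/0.8000 = 0.5250
Terminal stock prices: S_uuu = 274.4, S_uud = 117.6, S_udd = 50.4, S_ddd = 21.6
Terminal payoffs (K − S): max(-200.4, 0) = 0, max(-43.6, 0) = 0, max(23.6, 0) = 23.6, max(52.4, 0) = 52.4
Node uu (S = 196): V_uu = 1/1.02·[0.5250·0.0000 + 0.4750·0.0000] = 0.0000
Node ud (S = 84): V_ud = 1/1.02·[0.5250·0.0000 + 0.4750·23.6000] = 10.9902
Node dd (S = 36): V_dd = 1/1.02·[0.5250·23.6000 + 0.4750·52.4000] = 36.5490
Node u (S = 140): V_u = 1/1.02·[0.5250·0.0000 + 0.4750·10.9902] = 5.1180
Node d (S = 60): V_d = 1/1.02·[0.5250·10.9902 + 0.4750·36.5490] = 22.6771
Node 0 (S = 100): V_0 = 1/1.02·[0.5250·5.1180 + 0.4750·22.6771] = 13.1947

13.19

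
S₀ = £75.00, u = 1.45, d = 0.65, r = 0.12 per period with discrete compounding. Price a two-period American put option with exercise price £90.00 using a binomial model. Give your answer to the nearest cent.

Risk-neutral probability p = (1 + 0.12 − 0.65)/(1.45 − 0.65) = 0.4700/0.8000 = 0.5875
Terminal stock prices: S_uu = 157.7, S_ud = 70.69, S_dd = 31.69
Terminal payoffs (K − S): max(-67.69, 0) = 0, max(19.31, 0) = 19.31, max(58.31, 0) = 58.31
Node u (S = 108.8): continuation = 1/1.12·[0.5875·0.0000 + 0.4125·19.3125] = 7.1129; exercise value = 0.0000 ≤ continuation, so V_u = 7.1129
Node d (S = 48.75): continuation = 1/1.12·[0.5875·19.3125 + 0.4125·58.3125] = 31.6071; exercise value = 41.2500 > continuation, so V_d = 41.2500 (exercise)
Node 0 (S = 75): continuation = 1/1.12·[0.5875·7.1129 + 0.4125·41.2500] = 18.9236; exercise value = 15.0000 ≤ continuation, so V_0 = 18.9236

£18.92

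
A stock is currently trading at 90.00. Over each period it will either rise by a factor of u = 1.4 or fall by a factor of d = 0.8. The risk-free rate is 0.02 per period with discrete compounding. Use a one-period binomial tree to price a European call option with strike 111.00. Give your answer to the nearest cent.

Risk-neutral probability p = (1 + 0.02 − 0.8)/(1.4 − 0.8) = 0.2200/0.6000 = 0.3667
Terminal stock prices: S_u = 126, S_d = 72
Terminal payoffs (S − K): max(15, 0) = 15, max(-39, 0) = 0
Node 0 (S = 90): V_0 = 1/1.02·[0.3667·15.0000 + 0.6333·0.0000] = 5.3922

5.39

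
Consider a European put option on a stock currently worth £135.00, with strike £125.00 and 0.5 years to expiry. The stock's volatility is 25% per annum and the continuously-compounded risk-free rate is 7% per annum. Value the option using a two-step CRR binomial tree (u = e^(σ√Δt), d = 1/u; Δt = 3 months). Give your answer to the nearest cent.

£4.07

CRR parameters: u = e^(σ√Δt) = e^(0.25·√0.25) = 1.1331, d = 1/u = 0.8825
Per-period rate: rΔt = 0.07·0.25 = 0.0175, so R = e^0.0175 = 1.0177
Risk-neutral probability p = (e^0.0175 − 0.8825)/(1.1331 − 0.8825) = 0.1352/0.2507 = 0.5392
Terminal stock prices: S_uu = 173.3, S_ud = 135, S_dd = 105.1
Terminal payoffs (K − S): max(-48.34, 0) = 0, max(-10, 0) = 0, max(19.86, 0) = 19.86
Node u (S = 153): V_u = e^(−0.0175)·[0.5392·0.0000 + 0.4608·0.0000] = 0.0000
Node d (S = 119.1): V_d = e^(−0.0175)·[0.5392·0.0000 + 0.4608·19.8619] = 8.9931
Node 0 (S = 135): V_0 = e^(−0.0175)·[0.5392·0.0000 + 0.4608·8.9931] = 4.0719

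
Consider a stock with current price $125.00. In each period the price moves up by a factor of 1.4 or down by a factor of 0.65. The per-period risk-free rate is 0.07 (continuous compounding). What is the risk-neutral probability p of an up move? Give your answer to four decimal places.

p = 0.5633

Risk-neutral probability p = (e^0.07 − 0.65)/(1.4 − 0.65) = 0.4225/0.7500 = 0.5633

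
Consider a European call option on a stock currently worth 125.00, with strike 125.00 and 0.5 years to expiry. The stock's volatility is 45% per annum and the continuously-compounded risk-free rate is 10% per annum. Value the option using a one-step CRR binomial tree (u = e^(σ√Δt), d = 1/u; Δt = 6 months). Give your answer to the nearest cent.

CRR parameters: u = e^(σ√Δt) = e^(0.45·√0.5) = 1.3746, d = 1/u = 0.7275
Per-period rate: rΔt = 0.1·0.5 = 0.05, so R = e^0.05 = 1.0513
Risk-neutral probability p = (e^0.05 − 0.7275)/(1.3746 − 0.7275) = 0.3238/0.6472 = 0.5003
Terminal stock prices: S_u = 171.8, S_d = 90.93
Terminal payoffs (S − K): max(46.83, 0) = 46.83, max(-34.07, 0) = 0
Node 0 (S = 125): V_0 = e^(−0.05)·[0.5003·46.8311 + 0.4997·0.0000] = 22.2885

22.29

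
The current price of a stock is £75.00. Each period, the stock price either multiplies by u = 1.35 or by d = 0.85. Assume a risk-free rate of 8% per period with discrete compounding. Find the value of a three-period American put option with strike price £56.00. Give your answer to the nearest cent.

Risk-neutral probability p = (1 + 0.08 − 0.85)/(1.35 − 0.85) = 0.2300/0.5000 = 0.4600
Terminal stock prices: S_uuu = 184.5, S_uud = 116.2, S_udd = 73.15, S_ddd = 46.06
Terminal payoffs (K − S): max(-128.5, 0) = 0, max(-60.18, 0) = 0, max(-17.15, 0) = 0, max(9.941, 0) = 9.941
Node uu (S = 136.7): continuation = 1/1.08·[0.4600·0.0000 + 0.5400·0.0000] = 0.0000; exercise value = 0.0000 ≤ continuation, so V_uu = 0.0000
Node ud (S = 86.06): continuation = 1/1.08·[0.4600·0.0000 + 0.5400·0.0000] = 0.0000; exercise value = 0.0000 ≤ continuation, so V_ud = 0.0000
Node dd (S = 54.19): continuation = 1/1.08·[0.4600·0.0000 + 0.5400·9.9406] = 4.9703; exercise value = 1.8125 ≤ continuation, so V_dd = 4.9703
Node u (S = 101.2): continuation = 1/1.08·[0.4600·0.0000 + 0.5400·0.0000] = 0.0000; exercise value = 0.0000 ≤ continuation, so V_u = 0.0000
Node d (S = 63.75): continuation = 1/1.08·[0.4600·0.0000 + 0.5400·4.9703] = 2.4852; exercise value = 0.0000 ≤ continuation, so V_d = 2.4852
Node 0 (S = 75): continuation = 1/1.08·[0.4600·0.0000 + 0.5400·2.4852] = 1.2426; exercise value = 0.0000 ≤ continuation, so V_0 = 1.2426

£1.24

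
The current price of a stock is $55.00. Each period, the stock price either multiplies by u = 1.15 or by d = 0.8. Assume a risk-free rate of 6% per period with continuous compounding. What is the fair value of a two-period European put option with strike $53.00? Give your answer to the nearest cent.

Risk-neutral probability p = (e^0.06 − 0.8)/(1.15 − 0.8) = 0.2618/0.3500 = 0.7481
Terminal stock prices: S_uu = 72.74, S_ud = 50.6, S_dd = 35.2
Terminal payoffs (K − S): max(-19.74, 0) = 0, max(2.4, 0) = 2.4, max(17.8, 0) = 17.8
Node u (S = 63.25): V_u = e^(−0.06)·[0.7481·0.0000 + 0.2519·2.4000] = 0.5693
Node d (S = 44): V_d = e^(−0.06)·[0.7481·2.4000 + 0.2519·17.8000] = 5.9135
Node 0 (S = 55): V_0 = e^(−0.06)·[0.7481·0.5693 + 0.2519·5.9135] = 1.8040

$1.80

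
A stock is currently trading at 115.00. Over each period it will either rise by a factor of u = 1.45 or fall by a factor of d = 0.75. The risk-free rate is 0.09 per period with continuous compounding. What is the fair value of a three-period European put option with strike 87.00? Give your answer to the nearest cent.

3.86

Risk-neutral probability p = (e^0.09 − 0.75)/(1.45 − 0.75) = 0.3442/0.7000 = 0.4917
Terminal stock prices: S_uuu = 350.6, S_uud = 181.3, S_udd = 93.8, S_ddd = 48.52
Terminal payoffs (K − S): max(-263.6, 0) = 0, max(-94.34, 0) = 0, max(-6.797, 0) = 0, max(38.48, 0) = 38.48
Node uu (S = 241.8): V_uu = e^(−0.09)·[0.4917·0.0000 + 0.5083·0.0000] = 0.0000
Node ud (S = 125.1): V_ud = e^(−0.09)·[0.4917·0.0000 + 0.5083·0.0000] = 0.0000
Node dd (S = 64.69): V_dd = e^(−0.09)·[0.4917·0.0000 + 0.5083·38.4844] = 17.8788
Node u (S = 166.8): V_u = e^(−0.09)·[0.4917·0.0000 + 0.5083·0.0000] = 0.0000
Node d (S = 86.25): V_d = e^(−0.09)·[0.4917·0.0000 + 0.5083·17.8788] = 8.3060
Node 0 (S = 115): V_0 = e^(−0.09)·[0.4917·0.0000 + 0.5083·8.3060] = 3.8587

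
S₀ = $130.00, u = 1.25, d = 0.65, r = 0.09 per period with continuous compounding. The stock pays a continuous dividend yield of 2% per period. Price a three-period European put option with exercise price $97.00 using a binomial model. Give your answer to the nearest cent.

$5.21

Per-period risk-free factor R = e^0.09 = 1.0942; dividend-adjusted growth = e^(0.09−0.02) = 1.0725.
Risk-neutral probability p = (1.0725 − 0.65)/(1.25 − 0.65) = 0.4225/0.6000 = 0.7042
Terminal stock prices: S_uuu = 253.9, S_uud = 132, S_udd = 68.66, S_ddd = 35.7
Terminal payoffs (K − S): max(-156.9, 0) = 0, max(-35.03, 0) = 0, max(28.34, 0) = 28.34, max(61.3, 0) = 61.3
Node uu (S = 203.1): V_uu = e^(−0.09)·[0.7042·0.0000 + 0.2958·0.0000] = 0.0000
Node ud (S = 105.6): V_ud = e^(−0.09)·[0.7042·0.0000 + 0.2958·28.3438] = 7.6630
Node dd (S = 54.93): V_dd = e^(−0.09)·[0.7042·28.3438 + 0.2958·61.2987] = 34.8139
Node u (S = 162.5): V_u = e^(−0.09)·[0.7042·0.0000 + 0.2958·7.6630] = 2.0718
Node d (S = 84.5): V_d = e^(−0.09)·[0.7042·7.6630 + 0.2958·34.8139] = 14.3439
Node 0 (S = 130): V_0 = e^(−0.09)·[0.7042·2.0718 + 0.2958·14.3439] = 5.2113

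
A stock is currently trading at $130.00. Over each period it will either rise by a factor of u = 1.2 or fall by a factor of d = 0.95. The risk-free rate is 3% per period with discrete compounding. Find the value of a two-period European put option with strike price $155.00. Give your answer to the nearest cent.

Risk-neutral probability p = (1 + 0.03 − 0.95)/(1.2 − 0.95) = 0.0800/0.2500 = 0.3200
Terminal stock prices: S_uu = 187.2, S_ud = 148.2, S_dd = 117.3
Terminal payoffs (K − S): max(-32.2, 0) = 0, max(6.8, 0) = 6.8, max(37.67, 0) = 37.67
Node u (S = 156): V_u = 1/1.03·[0.3200·0.0000 + 0.6800·6.8000] = 4.4893
Node d (S = 123.5): V_d = 1/1.03·[0.3200·6.8000 + 0.6800·37.6750] = 26.9854
Node 0 (S = 130): V_0 = 1/1.03·[0.3200·4.4893 + 0.6800·26.9854] = 19.2104

$19.21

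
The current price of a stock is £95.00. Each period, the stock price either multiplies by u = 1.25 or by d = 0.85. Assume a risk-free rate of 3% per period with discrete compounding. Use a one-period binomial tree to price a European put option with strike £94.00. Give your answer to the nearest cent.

£7.08

Risk-neutral probability p = (1 + 0.03 − 0.85)/(1.25 − 0.85) = 0.1800/0.4000 = 0.4500
Terminal stock prices: S_u = 118.8, S_d = 80.75
Terminal payoffs (K − S): max(-24.75, 0) = 0, max(13.25, 0) = 13.25
Node 0 (S = 95): V_0 = 1/1.03·[0.4500·0.0000 + 0.5500·13.2500] = 7.0752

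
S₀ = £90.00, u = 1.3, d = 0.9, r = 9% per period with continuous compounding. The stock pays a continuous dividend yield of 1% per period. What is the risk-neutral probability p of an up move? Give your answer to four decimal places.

Per-period risk-free factor R = e^0.09 = 1.0942; dividend-adjusted growth = e^(0.09−0.01) = 1.0833.
Risk-neutral probability p = (1.0833 − 0.9)/(1.3 − 0.9) = 0.1833/0.4000 = 0.4582

p = 0.4582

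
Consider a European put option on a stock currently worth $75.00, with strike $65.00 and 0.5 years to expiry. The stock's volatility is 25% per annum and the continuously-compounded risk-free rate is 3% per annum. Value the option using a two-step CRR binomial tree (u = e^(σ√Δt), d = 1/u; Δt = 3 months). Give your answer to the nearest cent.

CRR parameters: u = e^(σ√Δt) = e^(0.25·√0.25) = 1.1331, d = 1/u = 0.8825
Per-period rate: rΔt = 0.03·0.25 = 0.0075, so R = e^0.0075 = 1.0075
Risk-neutral probability p = (e^0.0075 − 0.8825)/(1.1331 − 0.8825) = 0.1250/0.2507 = 0.4988
Terminal stock prices: S_uu = 96.3, S_ud = 75, S_dd = 58.41
Terminal payoffs (K − S): max(-31.3, 0) = 0, max(-10, 0) = 0, max(6.59, 0) = 6.59
Node u (S = 84.99): V_u = e^(−0.0075)·[0.4988·0.0000 + 0.5012·0.0000] = 0.0000
Node d (S = 66.19): V_d = e^(−0.0075)·[0.4988·0.0000 + 0.5012·6.5899] = 3.2780
Node 0 (S = 75): V_0 = e^(−0.0075)·[0.4988·0.0000 + 0.5012·3.2780] = 1.6306

$1.63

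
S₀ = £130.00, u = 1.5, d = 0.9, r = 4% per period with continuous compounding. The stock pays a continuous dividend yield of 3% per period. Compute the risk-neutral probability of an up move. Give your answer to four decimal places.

p = 0.1834

Per-period risk-free factor R = e^0.04 = 1.0408; dividend-adjusted growth = e^(0.04−0.03) = 1.0101.
Risk-neutral probability p = (1.0101 − 0.9)/(1.5 − 0.9) = 0.1101/0.6000 = 0.1834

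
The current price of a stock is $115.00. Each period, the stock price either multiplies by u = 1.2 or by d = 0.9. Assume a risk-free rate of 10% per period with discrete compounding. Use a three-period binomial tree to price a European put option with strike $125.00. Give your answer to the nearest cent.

Risk-neutral probability p = (1 + 0.1 − 0.9)/(1.2 − 0.9) = 0.2000/0.3000 = 0.6667
Terminal stock prices: S_uuu = 198.7, S_uud = 149, S_udd = 111.8, S_ddd = 83.84
Terminal payoffs (K − S): max(-73.72, 0) = 0, max(-24.04, 0) = 0, max(13.22, 0) = 13.22, max(41.16, 0) = 41.16
Node uu (S = 165.6): V_uu = 1/1.1·[0.6667·0.0000 + 0.3333·0.0000] = 0.0000
Node ud (S = 124.2): V_ud = 1/1.1·[0.6667·0.0000 + 0.3333·13.2200] = 4.0061
Node dd (S = 93.15): V_dd = 1/1.1·[0.6667·13.2200 + 0.3333·41.1650] = 20.4864
Node u (S = 138): V_u = 1/1.1·[0.6667·0.0000 + 0.3333·4.0061] = 1.2140
Node d (S = 103.5): V_d = 1/1.1·[0.6667·4.0061 + 0.3333·20.4864] = 8.6359
Node 0 (S = 115): V_0 = 1/1.1·[0.6667·1.2140 + 0.3333·8.6359] = 3.3527

$3.35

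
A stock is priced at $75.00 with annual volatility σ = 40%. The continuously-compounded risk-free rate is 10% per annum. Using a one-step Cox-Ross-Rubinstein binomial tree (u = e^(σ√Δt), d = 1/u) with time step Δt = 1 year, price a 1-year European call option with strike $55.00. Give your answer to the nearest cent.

$27.25

CRR parameters: u = e^(σ√Δt) = e^(0.4·√1) = 1.4918, d = 1/u = 0.6703
Per-period rate: rΔt = 0.1·1 = 0.1, so R = e^0.1 = 1.1052
Risk-neutral probability p = (e^0.1 − 0.6703)/(1.4918 − 0.6703) = 0.4349/0.8215 = 0.5293
Terminal stock prices: S_u = 111.9, S_d = 50.27
Terminal payoffs (S − K): max(56.89, 0) = 56.89, max(-4.726, 0) = 0
Node 0 (S = 75): V_0 = e^(−0.1)·[0.5293·56.8869 + 0.4707·0.0000] = 27.2466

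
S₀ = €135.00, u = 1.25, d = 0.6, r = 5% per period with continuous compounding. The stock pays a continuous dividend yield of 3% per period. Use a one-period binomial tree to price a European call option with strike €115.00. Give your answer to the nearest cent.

Per-period risk-free factor R = e^0.05 = 1.0513; dividend-adjusted growth = e^(0.05−0.03) = 1.0202.
Risk-neutral probability p = (1.0202 − 0.6)/(1.25 − 0.6) = 0.4202/0.6500 = 0.6465
Terminal stock prices: S_u = 168.8, S_d = 81
Terminal payoffs (S − K): max(53.75, 0) = 53.75, max(-34, 0) = 0
Node 0 (S = 135): V_0 = e^(−0.05)·[0.6465·53.7500 + 0.3535·0.0000] = 33.0528

€33.05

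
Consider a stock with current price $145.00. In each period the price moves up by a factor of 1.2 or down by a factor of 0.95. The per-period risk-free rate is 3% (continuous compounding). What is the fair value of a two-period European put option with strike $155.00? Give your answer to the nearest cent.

$10.46

Risk-neutral probability p = (e^0.03 − 0.95)/(1.2 − 0.95) = 0.0805/0.2500 = 0.3218
Terminal stock prices: S_uu = 208.8, S_ud = 165.3, S_dd = 130.9
Terminal payoffs (K − S): max(-53.8, 0) = 0, max(-10.3, 0) = 0, max(24.14, 0) = 24.14
Node u (S = 174): V_u = e^(−0.03)·[0.3218·0.0000 + 0.6782·0.0000] = 0.0000
Node d (S = 137.8): V_d = e^(−0.03)·[0.3218·0.0000 + 0.6782·24.1375] = 15.8858
Node 0 (S = 145): V_0 = e^(−0.03)·[0.3218·0.0000 + 0.6782·15.8858] = 10.4551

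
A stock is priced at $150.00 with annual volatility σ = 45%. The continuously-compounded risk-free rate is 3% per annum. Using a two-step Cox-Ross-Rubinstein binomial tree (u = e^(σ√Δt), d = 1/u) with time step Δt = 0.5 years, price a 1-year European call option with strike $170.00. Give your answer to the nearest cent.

CRR parameters: u = e^(σ√Δt) = e^(0.45·√0.5) = 1.3746, d = 1/u = 0.7275
Per-period rate: rΔt = 0.03·0.5 = 0.015, so R = e^0.015 = 1.0151
Risk-neutral probability p = (e^0.015 − 0.7275)/(1.3746 − 0.7275) = 0.2877/0.6472 = 0.4445
Terminal stock prices: S_uu = 283.4, S_ud = 150, S_dd = 79.38
Terminal payoffs (S − K): max(113.4, 0) = 113.4, max(-20, 0) = 0, max(-90.62, 0) = 0
Node u (S = 206.2): V_u = e^(−0.015)·[0.4445·113.4488 + 0.5555·0.0000] = 49.6735
Node d (S = 109.1): V_d = e^(−0.015)·[0.4445·0.0000 + 0.5555·0.0000] = 0.0000
Node 0 (S = 150): V_0 = e^(−0.015)·[0.4445·49.6735 + 0.5555·0.0000] = 21.7495

$21.75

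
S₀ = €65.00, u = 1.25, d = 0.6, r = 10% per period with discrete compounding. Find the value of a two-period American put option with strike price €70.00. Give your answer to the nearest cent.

€9.62

Risk-neutral probability p = (1 + 0.1 − 0.6)/(1.25 − 0.6) = 0.5000/0.6500 = 0.7692
Terminal stock prices: S_uu = 101.6, S_ud = 48.75, S_dd = 23.4
Terminal payoffs (K − S): max(-31.56, 0) = 0, max(21.25, 0) = 21.25, max(46.6, 0) = 46.6
Node u (S = 81.25): continuation = 1/1.1·[0.7692·0.0000 + 0.2308·21.2500] = 4.4580; exercise value = 0.0000 ≤ continuation, so V_u = 4.4580
Node d (S = 39): continuation = 1/1.1·[0.7692·21.2500 + 0.2308·46.6000] = 24.6364; exercise value = 31.0000 > continuation, so V_d = 31.0000 (exercise)
Node 0 (S = 65): continuation = 1/1.1·[0.7692·4.4580 + 0.2308·31.0000] = 9.6210; exercise value = 5.0000 ≤ continuation, so V_0 = 9.6210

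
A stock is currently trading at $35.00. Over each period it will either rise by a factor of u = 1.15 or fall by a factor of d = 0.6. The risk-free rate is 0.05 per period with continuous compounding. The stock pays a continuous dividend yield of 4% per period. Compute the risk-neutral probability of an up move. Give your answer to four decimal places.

Per-period risk-free factor R = e^0.05 = 1.0513; dividend-adjusted growth = e^(0.05−0.04) = 1.0101.
Risk-neutral probability p = (1.0101 − 0.6)/(1.15 − 0.6) = 0.4101/0.5500 = 0.7455

p = 0.7455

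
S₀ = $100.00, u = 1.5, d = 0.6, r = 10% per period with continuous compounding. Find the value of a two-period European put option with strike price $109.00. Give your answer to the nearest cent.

$19.16

Risk-neutral probability p = (e^0.1 − 0.6)/(1.5 − 0.6) = 0.5052/0.9000 = 0.5613
Terminal stock prices: S_uu = 225, S_ud = 90, S_dd = 36
Terminal payoffs (K − S): max(-116, 0) = 0, max(19, 0) = 19, max(73, 0) = 73
Node u (S = 150): V_u = e^(−0.1)·[0.5613·0.0000 + 0.4387·19.0000] = 7.5421
Node d (S = 60): V_d = e^(−0.1)·[0.5613·19.0000 + 0.4387·73.0000] = 38.6273
Node 0 (S = 100): V_0 = e^(−0.1)·[0.5613·7.5421 + 0.4387·38.6273] = 19.1637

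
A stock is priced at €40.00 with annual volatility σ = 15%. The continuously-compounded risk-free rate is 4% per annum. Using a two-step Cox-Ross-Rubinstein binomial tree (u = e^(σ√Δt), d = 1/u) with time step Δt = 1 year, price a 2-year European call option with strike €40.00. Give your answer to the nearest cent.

€4.62

CRR parameters: u = e^(σ√Δt) = e^(0.15·√1) = 1.1618, d = 1/u = 0.8607
Per-period rate: rΔt = 0.04·1 = 0.04, so R = e^0.04 = 1.0408
Risk-neutral probability p = (e^0.04 − 0.8607)/(1.1618 − 0.8607) = 0.1801/0.3011 = 0.5981
Terminal stock prices: S_uu = 53.99, S_ud = 40, S_dd = 29.63
Terminal payoffs (S − K): max(13.99, 0) = 13.99, max(0, 0) = 0, max(-10.37, 0) = 0
Node u (S = 46.47): V_u = e^(−0.04)·[0.5981·13.9944 + 0.4019·0.0000] = 8.0418
Node d (S = 34.43): V_d = e^(−0.04)·[0.5981·0.0000 + 0.4019·0.0000] = 0.0000
Node 0 (S = 40): V_0 = e^(−0.04)·[0.5981·8.0418 + 0.4019·0.0000] = 4.6212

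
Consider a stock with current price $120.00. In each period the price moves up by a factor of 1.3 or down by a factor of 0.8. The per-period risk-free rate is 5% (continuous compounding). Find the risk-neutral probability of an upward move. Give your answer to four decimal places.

Risk-neutral probability p = (e^0.05 − 0.8)/(1.3 − 0.8) = 0.2513/0.5000 = 0.5025

p = 0.5025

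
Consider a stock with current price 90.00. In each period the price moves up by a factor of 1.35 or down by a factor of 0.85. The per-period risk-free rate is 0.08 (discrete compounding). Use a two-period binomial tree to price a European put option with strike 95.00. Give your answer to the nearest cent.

Risk-neutral probability p = (1 + 0.08 − 0.85)/(1.35 − 0.85) = 0.2300/0.5000 = 0.4600
Terminal stock prices: S_uu = 164, S_ud = 103.3, S_dd = 65.02
Terminal payoffs (K − S): max(-69.03, 0) = 0, max(-8.275, 0) = 0, max(29.98, 0) = 29.98
Node u (S = 121.5): V_u = 1/1.08·[0.4600·0.0000 + 0.5400·0.0000] = 0.0000
Node d (S = 76.5): V_d = 1/1.08·[0.4600·0.0000 + 0.5400·29.9750] = 14.9875
Node 0 (S = 90): V_0 = 1/1.08·[0.4600·0.0000 + 0.5400·14.9875] = 7.4937

7.49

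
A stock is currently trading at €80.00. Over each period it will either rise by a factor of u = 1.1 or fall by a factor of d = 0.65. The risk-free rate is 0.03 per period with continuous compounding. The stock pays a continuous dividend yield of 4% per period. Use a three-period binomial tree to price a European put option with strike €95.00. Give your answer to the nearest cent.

Per-period risk-free factor R = e^0.03 = 1.0305; dividend-adjusted growth = e^(0.03−0.04) = 0.9900.
Risk-neutral probability p = (0.9900 − 0.65)/(1.1 − 0.65) = 0.3400/0.4500 = 0.7557
Terminal stock prices: S_uuu = 106.5, S_uud = 62.92, S_udd = 37.18, S_ddd = 21.97
Terminal payoffs (K − S): max(-11.48, 0) = 0, max(32.08, 0) = 32.08, max(57.82, 0) = 57.82, max(73.03, 0) = 73.03
Node uu (S = 96.8): V_uu = e^(−0.03)·[0.7557·0.0000 + 0.2443·32.0800] = 7.6066
Node ud (S = 57.2): V_ud = e^(−0.03)·[0.7557·32.0800 + 0.2443·57.8200] = 37.2352
Node dd (S = 33.8): V_dd = e^(−0.03)·[0.7557·57.8200 + 0.2443·73.0300] = 59.7176
Node u (S = 88): V_u = e^(−0.03)·[0.7557·7.6066 + 0.2443·37.2352] = 14.4071
Node d (S = 52): V_d = e^(−0.03)·[0.7557·37.2352 + 0.2443·59.7176] = 41.4656
Node 0 (S = 80): V_0 = e^(−0.03)·[0.7557·14.4071 + 0.2443·41.4656] = 20.3972

€20.40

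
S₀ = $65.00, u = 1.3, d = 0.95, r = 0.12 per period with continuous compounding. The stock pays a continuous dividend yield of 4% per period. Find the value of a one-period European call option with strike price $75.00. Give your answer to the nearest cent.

Per-period risk-free factor R = e^0.12 = 1.1275; dividend-adjusted growth = e^(0.12−0.04) = 1.0833.
Risk-neutral probability p = (1.0833 − 0.95)/(1.3 − 0.95) = 0.1333/0.3500 = 0.3808
Terminal stock prices: S_u = 84.5, S_d = 61.75
Terminal payoffs (S − K): max(9.5, 0) = 9.5, max(-13.25, 0) = 0
Node 0 (S = 65): V_0 = e^(−0.12)·[0.3808·9.5000 + 0.6192·0.0000] = 3.2087

$3.21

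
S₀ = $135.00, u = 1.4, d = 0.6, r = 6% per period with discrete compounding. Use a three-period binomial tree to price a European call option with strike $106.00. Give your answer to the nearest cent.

$60.88

Risk-neutral probability p = (1 + 0.06 − 0.6)/(1.4 − 0.6) = 0.4600/0.8000 = 0.5750
Terminal stock prices: S_uuu = 370.4, S_uud = 158.8, S_udd = 68.04, S_ddd = 29.16
Terminal payoffs (S − K): max(264.4, 0) = 264.4, max(52.76, 0) = 52.76, max(-37.96, 0) = 0, max(-76.84, 0) = 0
Node uu (S = 264.6): V_uu = 1/1.06·[0.5750·264.4400 + 0.4250·52.7600] = 164.6000
Node ud (S = 113.4): V_ud = 1/1.06·[0.5750·52.7600 + 0.4250·0.0000] = 28.6198
Node dd (S = 48.6): V_dd = 1/1.06·[0.5750·0.0000 + 0.4250·0.0000] = 0.0000
Node u (S = 189): V_u = 1/1.06·[0.5750·164.6000 + 0.4250·28.6198] = 100.7627
Node d (S = 81): V_d = 1/1.06·[0.5750·28.6198 + 0.4250·0.0000] = 15.5249
Node 0 (S = 135): V_0 = 1/1.06·[0.5750·100.7627 + 0.4250·15.5249] = 60.8836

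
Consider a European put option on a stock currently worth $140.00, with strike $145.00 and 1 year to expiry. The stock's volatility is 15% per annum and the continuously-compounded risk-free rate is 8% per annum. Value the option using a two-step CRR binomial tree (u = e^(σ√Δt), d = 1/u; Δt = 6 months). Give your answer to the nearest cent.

$5.33

CRR parameters: u = e^(σ√Δt) = e^(0.15·√0.5) = 1.1119, d = 1/u = 0.8994
Per-period rate: rΔt = 0.08·0.5 = 0.04, so R = e^0.04 = 1.0408
Risk-neutral probability p = (e^0.04 − 0.8994)/(1.1119 − 0.8994) = 0.1414/0.2125 = 0.6655
Terminal stock prices: S_uu = 173.1, S_ud = 140, S_dd = 113.2
Terminal payoffs (K − S): max(-28.08, 0) = 0, max(5, 0) = 5, max(31.76, 0) = 31.76
Node u (S = 155.7): V_u = e^(−0.04)·[0.6655·0.0000 + 0.3345·5.0000] = 1.6068
Node d (S = 125.9): V_d = e^(−0.04)·[0.6655·5.0000 + 0.3345·31.7599] = 13.4033
Node 0 (S = 140): V_0 = e^(−0.04)·[0.6655·1.6068 + 0.3345·13.4033] = 5.3346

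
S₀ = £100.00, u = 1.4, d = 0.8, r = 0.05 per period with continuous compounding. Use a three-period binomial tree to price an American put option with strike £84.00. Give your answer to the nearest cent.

Risk-neutral probability p = (e^0.05 − 0.8)/(1.4 − 0.8) = 0.2513/0.6000 = 0.4188
Terminal stock prices: S_uuu = 274.4, S_uud = 156.8, S_udd = 89.6, S_ddd = 51.2
Terminal payoffs (K − S): max(-190.4, 0) = 0, max(-72.8, 0) = 0, max(-5.6, 0) = 0, max(32.8, 0) = 32.8
Node uu (S = 196): continuation = e^(−0.05)·[0.4188·0.0000 + 0.5812·0.0000] = 0.0000; exercise value = 0.0000 ≤ continuation, so V_uu = 0.0000
Node ud (S = 112): continuation = e^(−0.05)·[0.4188·0.0000 + 0.5812·0.0000] = 0.0000; exercise value = 0.0000 ≤ continuation, so V_ud = 0.0000
Node dd (S = 64): continuation = e^(−0.05)·[0.4188·0.0000 + 0.5812·32.8000] = 18.1341; exercise value = 20.0000 > continuation, so V_dd = 20.0000 (exercise)
Node u (S = 140): continuation = e^(−0.05)·[0.4188·0.0000 + 0.5812·0.0000] = 0.0000; exercise value = 0.0000 ≤ continuation, so V_u = 0.0000
Node d (S = 80): continuation = e^(−0.05)·[0.4188·0.0000 + 0.5812·20.0000] = 11.0574; exercise value = 4.0000 ≤ continuation, so V_d = 11.0574
Node 0 (S = 100): continuation = e^(−0.05)·[0.4188·0.0000 + 0.5812·11.0574] = 6.1133; exercise value = 0.0000 ≤ continuation, so V_0 = 6.1133

£6.11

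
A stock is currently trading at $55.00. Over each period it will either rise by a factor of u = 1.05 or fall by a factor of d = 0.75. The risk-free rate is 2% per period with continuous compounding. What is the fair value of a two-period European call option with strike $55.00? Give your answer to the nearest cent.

Risk-neutral probability p = (e^0.02 − 0.75)/(1.05 − 0.75) = 0.2702/0.3000 = 0.9007
Terminal stock prices: S_uu = 60.64, S_ud = 43.31, S_dd = 30.94
Terminal payoffs (S − K): max(5.638, 0) = 5.638, max(-11.69, 0) = 0, max(-24.06, 0) = 0
Node u (S = 57.75): V_u = e^(−0.02)·[0.9007·5.6375 + 0.0993·0.0000] = 4.9770
Node d (S = 41.25): V_d = e^(−0.02)·[0.9007·0.0000 + 0.0993·0.0000] = 0.0000
Node 0 (S = 55): V_0 = e^(−0.02)·[0.9007·4.9770 + 0.0993·0.0000] = 4.3939

$4.39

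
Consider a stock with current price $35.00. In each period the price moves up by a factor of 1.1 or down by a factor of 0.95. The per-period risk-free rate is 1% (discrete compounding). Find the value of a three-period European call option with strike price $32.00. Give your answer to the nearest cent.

$4.36

Risk-neutral probability p = (1 + 0.01 − 0.95)/(1.1 − 0.95) = 0.0600/0.1500 = 0.4000
Terminal stock prices: S_uuu = 46.59, S_uud = 40.23, S_udd = 34.75, S_ddd = 30.01
Terminal payoffs (S − K): max(14.59, 0) = 14.59, max(8.233, 0) = 8.233, max(2.746, 0) = 2.746, max(-1.992, 0) = 0
Node uu (S = 42.35): V_uu = 1/1.01·[0.4000·14.5850 + 0.6000·8.2325] = 10.6668
Node ud (S = 36.57): V_ud = 1/1.01·[0.4000·8.2325 + 0.6000·2.7462] = 4.8918
Node dd (S = 31.59): V_dd = 1/1.01·[0.4000·2.7462 + 0.6000·0.0000] = 1.0876
Node u (S = 38.5): V_u = 1/1.01·[0.4000·10.6668 + 0.6000·4.8918] = 7.1305
Node d (S = 33.25): V_d = 1/1.01·[0.4000·4.8918 + 0.6000·1.0876] = 2.5835
Node 0 (S = 35): V_0 = 1/1.01·[0.4000·7.1305 + 0.6000·2.5835] = 4.3587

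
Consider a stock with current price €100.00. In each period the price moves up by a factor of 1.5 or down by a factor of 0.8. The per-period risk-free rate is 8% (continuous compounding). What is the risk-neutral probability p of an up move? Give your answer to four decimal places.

p = 0.4047

Risk-neutral probability p = (e^0.08 − 0.8)/(1.5 − 0.8) = 0.2833/0.7000 = 0.4047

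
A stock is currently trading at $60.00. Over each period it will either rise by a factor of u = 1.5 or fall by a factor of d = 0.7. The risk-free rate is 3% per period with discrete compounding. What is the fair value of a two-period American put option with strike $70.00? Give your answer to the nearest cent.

Risk-neutral probability p = (1 + 0.03 − 0.7)/(1.5 − 0.7) = 0.3300/0.8000 = 0.4125
Terminal stock prices: S_uu = 135, S_ud = 63, S_dd = 29.4
Terminal payoffs (K − S): max(-65, 0) = 0, max(7, 0) = 7, max(40.6, 0) = 40.6
Node u (S = 90): continuation = 1/1.03·[0.4125·0.0000 + 0.5875·7.0000] = 3.9927; exercise value = 0.0000 ≤ continuation, so V_u = 3.9927
Node d (S = 42): continuation = 1/1.03·[0.4125·7.0000 + 0.5875·40.6000] = 25.9612; exercise value = 28.0000 > continuation, so V_d = 28.0000 (exercise)
Node 0 (S = 60): continuation = 1/1.03·[0.4125·3.9927 + 0.5875·28.0000] = 17.5699; exercise value = 10.0000 ≤ continuation, so V_0 = 17.5699

$17.57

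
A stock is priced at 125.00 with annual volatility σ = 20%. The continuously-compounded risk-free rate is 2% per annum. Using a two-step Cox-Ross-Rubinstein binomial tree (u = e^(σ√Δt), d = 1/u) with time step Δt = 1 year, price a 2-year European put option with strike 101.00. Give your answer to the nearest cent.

4.13

CRR parameters: u = e^(σ√Δt) = e^(0.2·√1) = 1.2214, d = 1/u = 0.8187
Per-period rate: rΔt = 0.02·1 = 0.02, so R = e^0.02 = 1.0202
Risk-neutral probability p = (e^0.02 − 0.8187)/(1.2214 − 0.8187) = 0.2015/0.4027 = 0.5003
Terminal stock prices: S_uu = 186.5, S_ud = 125, S_dd = 83.79
Terminal payoffs (K − S): max(-85.48, 0) = 0, max(-24, 0) = 0, max(17.21, 0) = 17.21
Node u (S = 152.7): V_u = e^(−0.02)·[0.5003·0.0000 + 0.4997·0.0000] = 0.0000
Node d (S = 102.3): V_d = e^(−0.02)·[0.5003·0.0000 + 0.4997·17.2100] = 8.4290
Node 0 (S = 125): V_0 = e^(−0.02)·[0.5003·0.0000 + 0.4997·8.4290] = 4.1283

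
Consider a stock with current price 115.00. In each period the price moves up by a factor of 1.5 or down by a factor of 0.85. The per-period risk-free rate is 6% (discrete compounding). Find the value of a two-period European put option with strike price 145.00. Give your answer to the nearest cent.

25.25

Risk-neutral probability p = (1 + 0.06 − 0.85)/(1.5 − 0.85) = 0.2100/0.6500 = 0.3231
Terminal stock prices: S_uu = 258.8, S_ud = 146.6, S_dd = 83.09
Terminal payoffs (K − S): max(-113.8, 0) = 0, max(-1.625, 0) = 0, max(61.91, 0) = 61.91
Node u (S = 172.5): V_u = 1/1.06·[0.3231·0.0000 + 0.6769·0.0000] = 0.0000
Node d (S = 97.75): V_d = 1/1.06·[0.3231·0.0000 + 0.6769·61.9125] = 39.5377
Node 0 (S = 115): V_0 = 1/1.06·[0.3231·0.0000 + 0.6769·39.5377] = 25.2491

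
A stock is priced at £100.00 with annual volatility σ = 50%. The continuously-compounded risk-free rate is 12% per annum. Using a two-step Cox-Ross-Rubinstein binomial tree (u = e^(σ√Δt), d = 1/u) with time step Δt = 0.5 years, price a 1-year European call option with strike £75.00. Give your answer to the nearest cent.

£39.22

CRR parameters: u = e^(σ√Δt) = e^(0.5·√0.5) = 1.4241, d = 1/u = 0.7022
Per-period rate: rΔt = 0.12·0.5 = 0.06, so R = e^0.06 = 1.0618
Risk-neutral probability p = (e^0.06 − 0.7022)/(1.4241 − 0.7022) = 0.3596/0.7219 = 0.4982
Terminal stock prices: S_uu = 202.8, S_ud = 100, S_dd = 49.31
Terminal payoffs (S − K): max(127.8, 0) = 127.8, max(25, 0) = 25, max(-25.69, 0) = 0
Node u (S = 142.4): V_u = e^(−0.06)·[0.4982·127.8115 + 0.5018·25.0000] = 71.7796
Node d (S = 70.22): V_d = e^(−0.06)·[0.4982·25.0000 + 0.5018·0.0000] = 11.7291
Node 0 (S = 100): V_0 = e^(−0.06)·[0.4982·71.7796 + 0.5018·11.7291] = 39.2196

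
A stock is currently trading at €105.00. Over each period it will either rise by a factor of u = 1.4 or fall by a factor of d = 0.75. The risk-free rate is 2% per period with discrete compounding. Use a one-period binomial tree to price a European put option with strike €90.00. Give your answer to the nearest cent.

Risk-neutral probability p = (1 + 0.02 − 0.75)/(1.4 − 0.75) = 0.2700/0.6500 = 0.4154
Terminal stock prices: S_u = 147, S_d = 78.75
Terminal payoffs (K − S): max(-57, 0) = 0, max(11.25, 0) = 11.25
Node 0 (S = 105): V_0 = 1/1.02·[0.4154·0.0000 + 0.5846·11.2500] = 6.4480

€6.45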